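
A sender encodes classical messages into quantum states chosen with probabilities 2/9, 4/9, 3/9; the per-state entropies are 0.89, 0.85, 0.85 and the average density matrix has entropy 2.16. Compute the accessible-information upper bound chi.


chi = S(rho) - sum_i p_i * S(rho_i)
Weighted entropy = 2/9 * 0.89 + 4/9 * 0.85 + 3/9 * 0.85
= 0.8589
chi = 2.16 - 0.8589
= 1.3011

1.3011


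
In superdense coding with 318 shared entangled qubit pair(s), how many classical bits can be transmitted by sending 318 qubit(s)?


Superdense coding allows 2 classical bits per shared entangled pair.
318 pair(s) -> 2 * 318 = 636 classical bits

636


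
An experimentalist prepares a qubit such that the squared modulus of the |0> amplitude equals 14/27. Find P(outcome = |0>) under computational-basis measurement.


|alpha|^2 = 14/27 = 0.5185
|beta|^2 = 1 - 14/27 = 13/27 = 0.4815
P(|0>) = |alpha|^2 = 0.5185

0.5185


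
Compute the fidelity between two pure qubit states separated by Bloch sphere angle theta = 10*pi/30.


For states separated by angle theta on Bloch sphere:
F = cos^2(theta/2)
theta = 10*pi/30 = 1.0472
theta/2 = 0.5236
cos(theta/2) = 0.8660
F = 0.7500

0.7500


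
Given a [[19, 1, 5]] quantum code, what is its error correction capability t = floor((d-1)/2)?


Code parameters: [[19, 1, 5]], distance d = 5.
Number of correctable errors = floor((d-1)/2)
= floor((5 - 1)/2)
= floor(4/2)
= 2

2


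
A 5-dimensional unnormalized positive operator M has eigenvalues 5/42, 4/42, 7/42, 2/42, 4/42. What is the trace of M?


tr(M) = sum of eigenvalues
= 5/42 + 4/42 + 7/42 + 2/42 + 4/42
= 22/42
= 0.5238

0.5238


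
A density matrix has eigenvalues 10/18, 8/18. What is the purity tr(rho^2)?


tr(rho^2) = sum of eigenvalues squared
= (10/18)^2 + (8/18)^2
= (100 + 64) / 324
= 164/324
= 0.5062

0.5062


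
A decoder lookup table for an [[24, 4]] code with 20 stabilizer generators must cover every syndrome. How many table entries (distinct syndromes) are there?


Each stabilizer generator gives a binary (+1 or -1) measurement outcome.
With 20 independent generators:
Total syndromes = 2^20
= 1048576

1048576


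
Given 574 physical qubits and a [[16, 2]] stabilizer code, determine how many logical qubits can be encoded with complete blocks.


Each code block uses 16 physical qubits for 2 logical qubit(s).
Number of complete blocks = floor(574 / 16) = 35
Logical qubits = 35 * 2
= 70

70


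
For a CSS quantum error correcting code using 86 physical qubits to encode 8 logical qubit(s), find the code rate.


Code rate R = k/n
= 8/86
= 0.0930

0.0930


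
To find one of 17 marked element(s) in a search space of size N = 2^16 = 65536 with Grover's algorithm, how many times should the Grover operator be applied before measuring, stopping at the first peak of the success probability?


After j Grover iterations the success probability is P(j) = sin^2((2j+1)*theta), where sin(theta) = sqrt(k/N).
N = 2^16 = 65536, k = 17
sin(theta) = sqrt(k/N) = 0.01610588135
theta = arcsin(sqrt(k/N)) = 0.01610657774 rad
P(j) reaches its first maximum when (2j+1)*theta is as close as possible to pi/2, i.e. j = round(pi/(4*theta) - 1/2).
pi/(4*theta) - 1/2 = 48.2626
(For comparison, the common estimate pi/4 * sqrt(N/k) = 48.7647; the exact maximiser is used here.)
Optimal iterations = 48

48


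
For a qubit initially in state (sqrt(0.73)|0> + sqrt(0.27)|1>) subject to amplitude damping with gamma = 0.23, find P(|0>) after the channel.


For amplitude damping with parameter gamma on state sqrt(a)|0> + sqrt(b)|1>:
alpha^2 = 0.73, beta^2 = 0.27
P(|0>) = alpha^2 + gamma * beta^2
= 0.73 + 0.23 * 0.27
= 0.73 + 0.0621
= 0.7921

0.7921


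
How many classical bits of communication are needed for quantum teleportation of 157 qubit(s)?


Quantum teleportation requires 2 classical bits per qubit teleported.
157 qubit(s) -> 2 * 157 = 314 classical bits

314


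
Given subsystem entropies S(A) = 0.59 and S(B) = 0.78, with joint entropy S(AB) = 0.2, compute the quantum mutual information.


I(A:B) = S(A) + S(B) - S(AB)
= 0.59 + 0.78 - 0.2
= 1.1700

1.1700


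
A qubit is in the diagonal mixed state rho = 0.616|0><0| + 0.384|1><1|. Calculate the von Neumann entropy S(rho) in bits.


S = -p*log2(p) - (1-p)*log2(1-p)
p = 0.6160, 1-p = 0.3840
= -0.6160 * log2(0.6160) - 0.3840 * log2(0.3840)
= -(-0.4306) - (-0.5302)
= 0.9608

0.9608


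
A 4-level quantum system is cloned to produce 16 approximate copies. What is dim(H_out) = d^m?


Output space = H^(tensor 16) where dim(H) = 4
dim = 4^16
= 16 (after 2 factors)
= 64 (after 3 factors)
= 256 (after 4 factors)
= 1024 (after 5 factors)
= 4096 (after 6 factors)
= 16384 (after 7 factors)
= 65536 (after 8 factors)
= 262144 (after 9 factors)
= 1048576 (after 10 factors)
= 4194304 (after 11 factors)
= 16777216 (after 12 factors)
= 67108864 (after 13 factors)
= 268435456 (after 14 factors)
= 1073741824 (after 15 factors)
= 4294967296 (after 16 factors)
= 4294967296

4294967296


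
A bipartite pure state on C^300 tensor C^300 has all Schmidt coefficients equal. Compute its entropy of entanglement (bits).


For a maximally entangled state in d x d:
S = log2(d) = log2(300)
= 8.2288

8.2288


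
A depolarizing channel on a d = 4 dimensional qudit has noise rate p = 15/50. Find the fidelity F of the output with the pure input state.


F = (1-p) + p/d
= (1 - 0.3000) + 0.3000/4
= 0.7000 + 0.0750
= 0.7750

0.7750


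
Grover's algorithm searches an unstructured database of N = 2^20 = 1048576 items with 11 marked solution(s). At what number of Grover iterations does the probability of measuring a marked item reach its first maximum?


After j Grover iterations the success probability is P(j) = sin^2((2j+1)*theta), where sin(theta) = sqrt(k/N).
N = 2^20 = 1048576, k = 11
sin(theta) = sqrt(k/N) = 0.003238891397
theta = arcsin(sqrt(k/N)) = 0.00323889706 rad
P(j) reaches its first maximum when (2j+1)*theta is as close as possible to pi/2, i.e. j = round(pi/(4*theta) - 1/2).
pi/(4*theta) - 1/2 = 241.9894
(For comparison, the common estimate pi/4 * sqrt(N/k) = 242.4898; the exact maximiser is used here.)
Optimal iterations = 242

242


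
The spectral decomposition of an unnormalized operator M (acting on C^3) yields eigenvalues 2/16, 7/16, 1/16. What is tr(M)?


tr(M) = sum of eigenvalues
= 2/16 + 7/16 + 1/16
= 10/16
= 0.6250

0.6250


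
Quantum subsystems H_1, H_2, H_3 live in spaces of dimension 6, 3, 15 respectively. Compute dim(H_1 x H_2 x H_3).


dim(H_1 x H_2 x H_3) = 6 * 3 * 15
= 18 * 15
= 270

270


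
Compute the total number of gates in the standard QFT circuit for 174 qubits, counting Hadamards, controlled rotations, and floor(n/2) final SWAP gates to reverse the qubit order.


Hadamard gates: 174
Controlled rotations: n*(n-1)/2 = 174*173/2 = 15051
SWAP gates: floor(n/2) = floor(174/2) = 87
Total = 174 + 15051 + 87
= 15312

15312


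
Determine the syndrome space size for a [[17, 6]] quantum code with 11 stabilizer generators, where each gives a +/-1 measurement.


Each stabilizer generator gives a binary (+1 or -1) measurement outcome.
With 11 independent generators:
Total syndromes = 2^11
= 2048

2048


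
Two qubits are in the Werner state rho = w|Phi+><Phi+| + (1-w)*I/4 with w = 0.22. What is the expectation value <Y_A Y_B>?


|Phi+> = (|00> + |11>)/sqrt(2)
For the pure Bell state, <Y_A Y_B> = -1 (Bell-state Pauli correlator).
The maximally-mixed part I/4 has tr(I/4 * P tensor P) = 0 for any traceless Pauli P.
So <Y_A Y_B>_rho = w * (-1) + (1 - w) * 0
= 0.22 * (-1)
= -0.2200

-0.2200


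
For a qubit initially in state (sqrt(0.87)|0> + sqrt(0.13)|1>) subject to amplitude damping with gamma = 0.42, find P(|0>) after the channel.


For amplitude damping with parameter gamma on state sqrt(a)|0> + sqrt(b)|1>:
alpha^2 = 0.87, beta^2 = 0.13
P(|0>) = alpha^2 + gamma * beta^2
= 0.87 + 0.42 * 0.13
= 0.87 + 0.0546
= 0.9246

0.9246


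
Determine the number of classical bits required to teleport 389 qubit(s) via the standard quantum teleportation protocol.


Quantum teleportation requires 2 classical bits per qubit teleported.
389 qubit(s) -> 2 * 389 = 778 classical bits

778


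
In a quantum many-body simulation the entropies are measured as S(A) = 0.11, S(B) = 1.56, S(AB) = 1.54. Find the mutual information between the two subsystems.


I(A:B) = S(A) + S(B) - S(AB)
= 0.11 + 1.56 - 1.54
= 0.1300

0.1300


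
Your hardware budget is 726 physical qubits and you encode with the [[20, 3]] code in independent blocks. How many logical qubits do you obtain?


Each code block uses 20 physical qubits for 3 logical qubit(s).
Number of complete blocks = floor(726 / 20) = 36
Logical qubits = 36 * 3
= 108

108


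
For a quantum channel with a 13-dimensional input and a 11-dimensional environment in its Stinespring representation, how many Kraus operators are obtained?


Tracing out the environment in an orthonormal basis {|i>_E} gives Kraus operators K_i = <i|_E U |0>_E.
Number of Kraus operators = dim(H_env) = d_env
= 11

11


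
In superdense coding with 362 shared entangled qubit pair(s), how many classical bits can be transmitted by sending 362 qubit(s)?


Superdense coding allows 2 classical bits per shared entangled pair.
362 pair(s) -> 2 * 362 = 724 classical bits

724


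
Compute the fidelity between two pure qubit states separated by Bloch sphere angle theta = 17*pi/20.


For states separated by angle theta on Bloch sphere:
F = cos^2(theta/2)
theta = 17*pi/20 = 2.6704
theta/2 = 1.3352
cos(theta/2) = 0.2334
F = 0.0545

0.0545


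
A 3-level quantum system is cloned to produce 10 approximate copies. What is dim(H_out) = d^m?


Output space = H^(tensor 10) where dim(H) = 3
dim = 3^10
= 9 (after 2 factors)
= 27 (after 3 factors)
= 81 (after 4 factors)
= 243 (after 5 factors)
= 729 (after 6 factors)
= 2187 (after 7 factors)
= 6561 (after 8 factors)
= 19683 (after 9 factors)
= 59049 (after 10 factors)
= 59049

59049


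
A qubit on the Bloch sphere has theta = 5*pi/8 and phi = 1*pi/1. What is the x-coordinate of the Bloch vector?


theta = 1.9635, phi = 3.1416
r_x = sin(theta)*cos(phi) = 0.9239 * -1.0000
r_x = -0.9239

-0.9239


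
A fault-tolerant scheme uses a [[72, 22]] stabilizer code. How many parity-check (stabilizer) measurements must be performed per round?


For an [[n,k]] stabilizer code:
Number of stabilizer generators = n - k
= 72 - 22
= 50

50


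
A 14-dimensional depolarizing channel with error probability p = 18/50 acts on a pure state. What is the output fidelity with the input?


F = (1-p) + p/d
= (1 - 0.3600) + 0.3600/14
= 0.6400 + 0.0257
= 0.6657

0.6657


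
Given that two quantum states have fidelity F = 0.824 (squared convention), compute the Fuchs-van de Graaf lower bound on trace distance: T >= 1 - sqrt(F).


Fuchs-van de Graaf (squared-fidelity convention): 1 - sqrt(F) <= T <= sqrt(1 - F).
Lower bound: T >= 1 - sqrt(F)
sqrt(F) = sqrt(0.824) = 0.9077
T >= 1 - 0.9077
T >= 0.0923

0.0923


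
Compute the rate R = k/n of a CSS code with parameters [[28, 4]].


Code rate R = k/n
= 4/28
= 0.1429

0.1429


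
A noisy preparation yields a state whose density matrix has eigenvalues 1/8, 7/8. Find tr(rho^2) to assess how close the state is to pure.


tr(rho^2) = sum of eigenvalues squared
= (1/8)^2 + (7/8)^2
= (1 + 49) / 64
= 50/64
= 0.7812

0.7812


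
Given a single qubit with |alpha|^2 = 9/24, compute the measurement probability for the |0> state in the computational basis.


|alpha|^2 = 9/24 = 0.3750
|beta|^2 = 1 - 9/24 = 15/24 = 0.6250
P(|0>) = |alpha|^2 = 0.3750

0.3750


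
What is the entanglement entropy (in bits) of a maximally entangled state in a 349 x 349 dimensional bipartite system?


For a maximally entangled state in d x d:
S = log2(d) = log2(349)
= 8.4471

8.4471


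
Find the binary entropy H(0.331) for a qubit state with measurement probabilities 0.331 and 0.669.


S = -p*log2(p) - (1-p)*log2(1-p)
p = 0.3310, 1-p = 0.6690
= -0.3310 * log2(0.3310) - 0.6690 * log2(0.6690)
= -(-0.5280) - (-0.3880)
= 0.9159

0.9159


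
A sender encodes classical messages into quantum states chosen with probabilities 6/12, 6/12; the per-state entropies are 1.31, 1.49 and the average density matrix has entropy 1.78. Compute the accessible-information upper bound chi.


chi = S(rho) - sum_i p_i * S(rho_i)
Weighted entropy = 6/12 * 1.31 + 6/12 * 1.49
= 1.4000
chi = 1.78 - 1.4000
= 0.3800

0.3800


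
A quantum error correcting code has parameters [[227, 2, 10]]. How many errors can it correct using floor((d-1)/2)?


Code parameters: [[227, 2, 10]], distance d = 10.
Number of correctable errors = floor((d-1)/2)
= floor((10 - 1)/2)
= floor(9/2)
= 4

4


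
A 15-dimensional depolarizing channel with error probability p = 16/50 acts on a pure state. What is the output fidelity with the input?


F = (1-p) + p/d
= (1 - 0.3200) + 0.3200/15
= 0.6800 + 0.0213
= 0.7013

0.7013


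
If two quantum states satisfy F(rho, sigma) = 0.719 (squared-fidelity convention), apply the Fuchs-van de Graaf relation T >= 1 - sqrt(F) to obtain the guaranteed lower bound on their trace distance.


Fuchs-van de Graaf (squared-fidelity convention): 1 - sqrt(F) <= T <= sqrt(1 - F).
Lower bound: T >= 1 - sqrt(F)
sqrt(F) = sqrt(0.719) = 0.8479
T >= 1 - 0.8479
T >= 0.1521

0.1521


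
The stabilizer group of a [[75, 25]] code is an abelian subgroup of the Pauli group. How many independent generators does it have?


For an [[n,k]] stabilizer code:
Number of stabilizer generators = n - k
= 75 - 25
= 50

50


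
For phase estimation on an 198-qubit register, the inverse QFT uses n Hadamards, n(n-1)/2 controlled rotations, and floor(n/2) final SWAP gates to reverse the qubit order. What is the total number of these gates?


Hadamard gates: 198
Controlled rotations: n*(n-1)/2 = 198*197/2 = 19503
SWAP gates: floor(n/2) = floor(198/2) = 99
Total = 198 + 19503 + 99
= 19800

19800


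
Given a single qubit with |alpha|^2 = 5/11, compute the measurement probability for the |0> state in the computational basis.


|alpha|^2 = 5/11 = 0.4545
|beta|^2 = 1 - 5/11 = 6/11 = 0.5455
P(|0>) = |alpha|^2 = 0.4545

0.4545


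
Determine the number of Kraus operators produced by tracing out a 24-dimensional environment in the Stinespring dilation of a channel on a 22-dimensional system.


Tracing out the environment in an orthonormal basis {|i>_E} gives Kraus operators K_i = <i|_E U |0>_E.
Number of Kraus operators = dim(H_env) = d_env
= 24

24


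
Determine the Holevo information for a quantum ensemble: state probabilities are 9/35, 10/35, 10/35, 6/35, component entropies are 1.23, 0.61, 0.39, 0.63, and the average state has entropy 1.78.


chi = S(rho) - sum_i p_i * S(rho_i)
Weighted entropy = 9/35 * 1.23 + 10/35 * 0.61 + 10/35 * 0.39 + 6/35 * 0.63
= 0.7100
chi = 1.78 - 0.7100
= 1.0700

1.0700


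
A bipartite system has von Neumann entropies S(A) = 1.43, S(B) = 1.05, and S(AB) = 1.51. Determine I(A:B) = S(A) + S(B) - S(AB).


I(A:B) = S(A) + S(B) - S(AB)
= 1.43 + 1.05 - 1.51
= 0.9700

0.9700


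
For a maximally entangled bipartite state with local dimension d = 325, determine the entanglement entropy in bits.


For a maximally entangled state in d x d:
S = log2(d) = log2(325)
= 8.3443

8.3443


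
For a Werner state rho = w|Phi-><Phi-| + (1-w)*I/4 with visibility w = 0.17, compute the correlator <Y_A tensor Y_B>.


|Phi-> = (|00> - |11>)/sqrt(2)
For the pure Bell state, <Y_A Y_B> = +1 (Bell-state Pauli correlator).
The maximally-mixed part I/4 has tr(I/4 * P tensor P) = 0 for any traceless Pauli P.
So <Y_A Y_B>_rho = w * (+1) + (1 - w) * 0
= 0.17 * (+1)
= 0.1700

0.1700


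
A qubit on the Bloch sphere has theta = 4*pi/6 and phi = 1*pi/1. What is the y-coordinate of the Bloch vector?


theta = 2.0944, phi = 3.1416
r_y = sin(theta)*sin(phi) = 0.8660 * 0.0000
r_y = 0.0000

0.0000


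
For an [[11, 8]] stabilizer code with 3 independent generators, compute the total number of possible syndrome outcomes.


Each stabilizer generator gives a binary (+1 or -1) measurement outcome.
With 3 independent generators:
Total syndromes = 2^3
= 8

8


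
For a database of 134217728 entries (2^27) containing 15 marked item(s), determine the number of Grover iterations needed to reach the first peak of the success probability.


After j Grover iterations the success probability is P(j) = sin^2((2j+1)*theta), where sin(theta) = sqrt(k/N).
N = 2^27 = 134217728, k = 15
sin(theta) = sqrt(k/N) = 0.0003343033188
theta = arcsin(sqrt(k/N)) = 0.000334303325 rad
P(j) reaches its first maximum when (2j+1)*theta is as close as possible to pi/2, i.e. j = round(pi/(4*theta) - 1/2).
pi/(4*theta) - 1/2 = 2348.8579
(For comparison, the common estimate pi/4 * sqrt(N/k) = 2349.3580; the exact maximiser is used here.)
Optimal iterations = 2349

2349


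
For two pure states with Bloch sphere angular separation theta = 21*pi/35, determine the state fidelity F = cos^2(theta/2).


For states separated by angle theta on Bloch sphere:
F = cos^2(theta/2)
theta = 21*pi/35 = 1.8850
theta/2 = 0.9425
cos(theta/2) = 0.5878
F = 0.3455

0.3455


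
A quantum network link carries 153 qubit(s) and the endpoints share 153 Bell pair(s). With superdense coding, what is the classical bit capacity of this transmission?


Superdense coding allows 2 classical bits per shared entangled pair.
153 pair(s) -> 2 * 153 = 306 classical bits

306


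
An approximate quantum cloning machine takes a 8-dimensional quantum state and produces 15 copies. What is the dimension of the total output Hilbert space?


Output space = H^(tensor 15) where dim(H) = 8
dim = 8^15
= 64 (after 2 factors)
= 512 (after 3 factors)
= 4096 (after 4 factors)
= 32768 (after 5 factors)
= 262144 (after 6 factors)
= 2097152 (after 7 factors)
= 16777216 (after 8 factors)
= 134217728 (after 9 factors)
= 1073741824 (after 10 factors)
= 8589934592 (after 11 factors)
= 68719476736 (after 12 factors)
= 549755813888 (after 13 factors)
= 4398046511104 (after 14 factors)
= 35184372088832 (after 15 factors)
= 35184372088832

35184372088832


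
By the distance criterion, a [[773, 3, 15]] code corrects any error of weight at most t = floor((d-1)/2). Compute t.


Code parameters: [[773, 3, 15]], distance d = 15.
Number of correctable errors = floor((d-1)/2)
= floor((15 - 1)/2)
= floor(14/2)
= 7

7


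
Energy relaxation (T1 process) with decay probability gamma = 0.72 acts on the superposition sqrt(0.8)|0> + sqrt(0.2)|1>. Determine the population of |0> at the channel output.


For amplitude damping with parameter gamma on state sqrt(a)|0> + sqrt(b)|1>:
alpha^2 = 0.8, beta^2 = 0.2
P(|0>) = alpha^2 + gamma * beta^2
= 0.8 + 0.72 * 0.2
= 0.8 + 0.1440
= 0.9440

0.9440


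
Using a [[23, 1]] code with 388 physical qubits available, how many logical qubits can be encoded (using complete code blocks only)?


Each code block uses 23 physical qubits for 1 logical qubit(s).
Number of complete blocks = floor(388 / 23) = 16
Logical qubits = 16 * 1
= 16

16


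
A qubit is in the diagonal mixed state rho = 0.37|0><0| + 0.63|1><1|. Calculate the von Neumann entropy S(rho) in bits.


S = -p*log2(p) - (1-p)*log2(1-p)
p = 0.3700, 1-p = 0.6300
= -0.3700 * log2(0.3700) - 0.6300 * log2(0.6300)
= -(-0.5307) - (-0.4199)
= 0.9507

0.9507


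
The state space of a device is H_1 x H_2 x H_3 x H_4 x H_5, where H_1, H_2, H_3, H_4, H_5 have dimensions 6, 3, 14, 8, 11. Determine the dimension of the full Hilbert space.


dim(H_1 x H_2 x H_3 x H_4 x H_5) = 6 * 3 * 14 * 8 * 11
= 18 * 14 * 8 * 11
= 252 * 8 * 11
= 2016 * 11
= 22176

22176


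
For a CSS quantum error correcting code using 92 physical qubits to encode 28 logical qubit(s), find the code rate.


Code rate R = k/n
= 28/92
= 0.3043

0.3043


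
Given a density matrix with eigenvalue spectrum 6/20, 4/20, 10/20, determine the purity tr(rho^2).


tr(rho^2) = sum of eigenvalues squared
= (6/20)^2 + (4/20)^2 + (10/20)^2
= (36 + 16 + 100) / 400
= 152/400
= 0.3800

0.3800


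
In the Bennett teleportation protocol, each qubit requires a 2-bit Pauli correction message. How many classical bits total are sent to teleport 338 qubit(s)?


Quantum teleportation requires 2 classical bits per qubit teleported.
338 qubit(s) -> 2 * 338 = 676 classical bits

676


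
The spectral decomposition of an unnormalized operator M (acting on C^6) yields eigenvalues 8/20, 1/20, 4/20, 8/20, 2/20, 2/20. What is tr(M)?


tr(M) = sum of eigenvalues
= 8/20 + 1/20 + 4/20 + 8/20 + 2/20 + 2/20
= 25/20
= 1.2500

1.2500


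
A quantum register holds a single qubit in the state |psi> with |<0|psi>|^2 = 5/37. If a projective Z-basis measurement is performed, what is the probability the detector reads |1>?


|alpha|^2 = 5/37 = 0.1351
|beta|^2 = 1 - 5/37 = 32/37 = 0.8649
P(|1>) = |beta|^2 = 0.8649

0.8649


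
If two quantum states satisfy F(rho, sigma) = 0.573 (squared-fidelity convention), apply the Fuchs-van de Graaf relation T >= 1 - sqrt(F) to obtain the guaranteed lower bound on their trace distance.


Fuchs-van de Graaf (squared-fidelity convention): 1 - sqrt(F) <= T <= sqrt(1 - F).
Lower bound: T >= 1 - sqrt(F)
sqrt(F) = sqrt(0.573) = 0.7570
T >= 1 - 0.7570
T >= 0.2430

0.2430


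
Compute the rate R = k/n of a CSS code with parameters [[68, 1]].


Code rate R = k/n
= 1/68
= 0.0147

0.0147


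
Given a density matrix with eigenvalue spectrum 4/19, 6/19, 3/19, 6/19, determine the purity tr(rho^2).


tr(rho^2) = sum of eigenvalues squared
= (4/19)^2 + (6/19)^2 + (3/19)^2 + (6/19)^2
= (16 + 36 + 9 + 36) / 361
= 97/361
= 0.2687

0.2687


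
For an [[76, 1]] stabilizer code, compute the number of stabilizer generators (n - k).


For an [[n,k]] stabilizer code:
Number of stabilizer generators = n - k
= 76 - 1
= 75

75


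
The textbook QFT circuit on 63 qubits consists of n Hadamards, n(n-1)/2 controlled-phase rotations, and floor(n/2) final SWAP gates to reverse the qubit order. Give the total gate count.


Hadamard gates: 63
Controlled rotations: n*(n-1)/2 = 63*62/2 = 1953
SWAP gates: floor(n/2) = floor(63/2) = 31
Total = 63 + 1953 + 31
= 2047

2047


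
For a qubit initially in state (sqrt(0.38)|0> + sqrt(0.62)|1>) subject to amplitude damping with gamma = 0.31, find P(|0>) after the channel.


For amplitude damping with parameter gamma on state sqrt(a)|0> + sqrt(b)|1>:
alpha^2 = 0.38, beta^2 = 0.62
P(|0>) = alpha^2 + gamma * beta^2
= 0.38 + 0.31 * 0.62
= 0.38 + 0.1922
= 0.5722

0.5722


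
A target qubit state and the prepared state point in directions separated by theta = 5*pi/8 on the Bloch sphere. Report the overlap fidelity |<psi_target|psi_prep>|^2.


For states separated by angle theta on Bloch sphere:
F = cos^2(theta/2)
theta = 5*pi/8 = 1.9635
theta/2 = 0.9817
cos(theta/2) = 0.5556
F = 0.3087

0.3087


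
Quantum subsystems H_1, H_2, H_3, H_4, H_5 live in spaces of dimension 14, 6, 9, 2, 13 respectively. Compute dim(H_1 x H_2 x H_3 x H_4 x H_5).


dim(H_1 x H_2 x H_3 x H_4 x H_5) = 14 * 6 * 9 * 2 * 13
= 84 * 9 * 2 * 13
= 756 * 2 * 13
= 1512 * 13
= 19656

19656


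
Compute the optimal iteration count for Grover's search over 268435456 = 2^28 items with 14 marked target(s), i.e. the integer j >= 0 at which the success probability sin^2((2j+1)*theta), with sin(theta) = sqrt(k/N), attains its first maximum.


After j Grover iterations the success probability is P(j) = sin^2((2j+1)*theta), where sin(theta) = sqrt(k/N).
N = 2^28 = 268435456, k = 14
sin(theta) = sqrt(k/N) = 0.0002283726432
theta = arcsin(sqrt(k/N)) = 0.0002283726452 rad
P(j) reaches its first maximum when (2j+1)*theta is as close as possible to pi/2, i.e. j = round(pi/(4*theta) - 1/2).
pi/(4*theta) - 1/2 = 3438.6079
(For comparison, the common estimate pi/4 * sqrt(N/k) = 3439.1079; the exact maximiser is used here.)
Optimal iterations = 3439

3439


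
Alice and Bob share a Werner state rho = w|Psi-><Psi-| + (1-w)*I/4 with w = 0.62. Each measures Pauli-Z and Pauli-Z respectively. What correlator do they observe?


|Psi-> = (|01> - |10>)/sqrt(2)
For the pure Bell state, <Z_A Z_B> = -1 (Bell-state Pauli correlator).
The maximally-mixed part I/4 has tr(I/4 * P tensor P) = 0 for any traceless Pauli P.
So <Z_A Z_B>_rho = w * (-1) + (1 - w) * 0
= 0.62 * (-1)
= -0.6200

-0.6200


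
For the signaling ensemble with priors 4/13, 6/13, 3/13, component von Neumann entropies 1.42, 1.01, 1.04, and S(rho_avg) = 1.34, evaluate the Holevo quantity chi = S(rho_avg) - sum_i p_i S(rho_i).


chi = S(rho) - sum_i p_i * S(rho_i)
Weighted entropy = 4/13 * 1.42 + 6/13 * 1.01 + 3/13 * 1.04
= 1.1431
chi = 1.34 - 1.1431
= 0.1969

0.1969


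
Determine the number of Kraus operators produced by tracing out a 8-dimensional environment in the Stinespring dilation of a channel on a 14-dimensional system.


Tracing out the environment in an orthonormal basis {|i>_E} gives Kraus operators K_i = <i|_E U |0>_E.
Number of Kraus operators = dim(H_env) = d_env
= 8

8


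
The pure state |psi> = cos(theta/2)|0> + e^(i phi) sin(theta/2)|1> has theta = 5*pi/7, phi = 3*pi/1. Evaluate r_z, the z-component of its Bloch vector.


theta = 2.2440, phi = 9.4248
r_z = cos(theta) = -0.6235

-0.6235


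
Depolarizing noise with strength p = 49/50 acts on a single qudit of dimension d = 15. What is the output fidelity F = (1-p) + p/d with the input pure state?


F = (1-p) + p/d
= (1 - 0.9800) + 0.9800/15
= 0.0200 + 0.0653
= 0.0853

0.0853


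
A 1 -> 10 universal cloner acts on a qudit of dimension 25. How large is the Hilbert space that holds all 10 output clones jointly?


Output space = H^(tensor 10) where dim(H) = 25
dim = 25^10
= 625 (after 2 factors)
= 15625 (after 3 factors)
= 390625 (after 4 factors)
= 9765625 (after 5 factors)
= 244140625 (after 6 factors)
= 6103515625 (after 7 factors)
= 152587890625 (after 8 factors)
= 3814697265625 (after 9 factors)
= 95367431640625 (after 10 factors)
= 95367431640625

95367431640625


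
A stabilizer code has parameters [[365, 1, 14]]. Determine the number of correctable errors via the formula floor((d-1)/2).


Code parameters: [[365, 1, 14]], distance d = 14.
Number of correctable errors = floor((d-1)/2)
= floor((14 - 1)/2)
= floor(13/2)
= 6

6


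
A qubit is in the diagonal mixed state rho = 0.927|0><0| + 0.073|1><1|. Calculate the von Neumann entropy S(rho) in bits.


S = -p*log2(p) - (1-p)*log2(1-p)
p = 0.9270, 1-p = 0.0730
= -0.9270 * log2(0.9270) - 0.0730 * log2(0.0730)
= -(-0.1014) - (-0.2756)
= 0.3770

0.3770


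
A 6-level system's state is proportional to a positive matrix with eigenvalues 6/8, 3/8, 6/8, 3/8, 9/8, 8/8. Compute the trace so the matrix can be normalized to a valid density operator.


tr(M) = sum of eigenvalues
= 6/8 + 3/8 + 6/8 + 3/8 + 9/8 + 8/8
= 35/8
= 4.3750

4.3750


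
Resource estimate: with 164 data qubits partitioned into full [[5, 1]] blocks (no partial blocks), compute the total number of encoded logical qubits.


Each code block uses 5 physical qubits for 1 logical qubit(s).
Number of complete blocks = floor(164 / 5) = 32
Logical qubits = 32 * 1
= 32

32


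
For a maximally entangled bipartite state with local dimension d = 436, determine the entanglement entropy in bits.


For a maximally entangled state in d x d:
S = log2(d) = log2(436)
= 8.7682

8.7682


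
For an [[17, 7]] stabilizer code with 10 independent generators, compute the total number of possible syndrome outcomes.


Each stabilizer generator gives a binary (+1 or -1) measurement outcome.
With 10 independent generators:
Total syndromes = 2^10
= 1024

1024


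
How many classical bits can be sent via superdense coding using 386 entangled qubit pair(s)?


Superdense coding allows 2 classical bits per shared entangled pair.
386 pair(s) -> 2 * 386 = 772 classical bits

772


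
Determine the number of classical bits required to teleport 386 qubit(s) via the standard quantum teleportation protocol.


Quantum teleportation requires 2 classical bits per qubit teleported.
386 qubit(s) -> 2 * 386 = 772 classical bits

772


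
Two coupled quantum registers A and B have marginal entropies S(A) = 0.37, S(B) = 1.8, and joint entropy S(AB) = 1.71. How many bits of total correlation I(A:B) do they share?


I(A:B) = S(A) + S(B) - S(AB)
= 0.37 + 1.8 - 1.71
= 0.4600

0.4600


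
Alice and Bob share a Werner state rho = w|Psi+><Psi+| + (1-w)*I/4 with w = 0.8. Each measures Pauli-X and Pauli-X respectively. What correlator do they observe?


|Psi+> = (|01> + |10>)/sqrt(2)
For the pure Bell state, <X_A X_B> = +1 (Bell-state Pauli correlator).
The maximally-mixed part I/4 has tr(I/4 * P tensor P) = 0 for any traceless Pauli P.
So <X_A X_B>_rho = w * (+1) + (1 - w) * 0
= 0.8 * (+1)
= 0.8000

0.8000


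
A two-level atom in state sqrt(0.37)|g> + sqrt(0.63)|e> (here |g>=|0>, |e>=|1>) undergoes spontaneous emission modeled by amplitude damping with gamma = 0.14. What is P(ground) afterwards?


For amplitude damping with parameter gamma on state sqrt(a)|0> + sqrt(b)|1>:
alpha^2 = 0.37, beta^2 = 0.63
P(|0>) = alpha^2 + gamma * beta^2
= 0.37 + 0.14 * 0.63
= 0.37 + 0.0882
= 0.4582

0.4582


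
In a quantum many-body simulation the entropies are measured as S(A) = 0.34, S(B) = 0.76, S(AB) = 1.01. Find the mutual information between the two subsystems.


I(A:B) = S(A) + S(B) - S(AB)
= 0.34 + 0.76 - 1.01
= 0.0900

0.0900


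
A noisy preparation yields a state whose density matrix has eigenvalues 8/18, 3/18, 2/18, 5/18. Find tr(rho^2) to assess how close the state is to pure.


tr(rho^2) = sum of eigenvalues squared
= (8/18)^2 + (3/18)^2 + (2/18)^2 + (5/18)^2
= (64 + 9 + 4 + 25) / 324
= 102/324
= 0.3148

0.3148


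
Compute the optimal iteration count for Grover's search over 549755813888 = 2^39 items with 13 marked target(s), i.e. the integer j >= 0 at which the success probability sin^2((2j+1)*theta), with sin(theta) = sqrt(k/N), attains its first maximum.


After j Grover iterations the success probability is P(j) = sin^2((2j+1)*theta), where sin(theta) = sqrt(k/N).
N = 2^39 = 549755813888, k = 13
sin(theta) = sqrt(k/N) = 4.862803949e-06
theta = arcsin(sqrt(k/N)) = 4.862803949e-06 rad
P(j) reaches its first maximum when (2j+1)*theta is as close as possible to pi/2, i.e. j = round(pi/(4*theta) - 1/2).
pi/(4*theta) - 1/2 = 161510.8773
(For comparison, the common estimate pi/4 * sqrt(N/k) = 161511.3773; the exact maximiser is used here.)
Optimal iterations = 161511

161511


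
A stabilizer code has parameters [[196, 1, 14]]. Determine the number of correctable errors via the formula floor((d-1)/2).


Code parameters: [[196, 1, 14]], distance d = 14.
Number of correctable errors = floor((d-1)/2)
= floor((14 - 1)/2)
= floor(13/2)
= 6

6


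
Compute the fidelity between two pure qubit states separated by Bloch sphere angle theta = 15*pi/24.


For states separated by angle theta on Bloch sphere:
F = cos^2(theta/2)
theta = 15*pi/24 = 1.9635
theta/2 = 0.9817
cos(theta/2) = 0.5556
F = 0.3087

0.3087


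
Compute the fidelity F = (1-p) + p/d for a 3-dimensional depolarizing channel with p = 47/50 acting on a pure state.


F = (1-p) + p/d
= (1 - 0.9400) + 0.9400/3
= 0.0600 + 0.3133
= 0.3733

0.3733


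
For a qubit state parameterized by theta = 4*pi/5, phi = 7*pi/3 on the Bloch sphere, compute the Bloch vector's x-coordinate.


theta = 2.5133, phi = 7.3304
r_x = sin(theta)*cos(phi) = 0.5878 * 0.5000
r_x = 0.2939

0.2939


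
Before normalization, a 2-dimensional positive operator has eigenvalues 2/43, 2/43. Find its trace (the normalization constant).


tr(M) = sum of eigenvalues
= 2/43 + 2/43
= 4/43
= 0.0930

0.0930


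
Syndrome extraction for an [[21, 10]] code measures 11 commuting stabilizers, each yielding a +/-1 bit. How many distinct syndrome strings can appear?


Each stabilizer generator gives a binary (+1 or -1) measurement outcome.
With 11 independent generators:
Total syndromes = 2^11
= 2048

2048


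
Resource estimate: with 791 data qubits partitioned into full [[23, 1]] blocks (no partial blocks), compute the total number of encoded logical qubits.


Each code block uses 23 physical qubits for 1 logical qubit(s).
Number of complete blocks = floor(791 / 23) = 34
Logical qubits = 34 * 1
= 34

34


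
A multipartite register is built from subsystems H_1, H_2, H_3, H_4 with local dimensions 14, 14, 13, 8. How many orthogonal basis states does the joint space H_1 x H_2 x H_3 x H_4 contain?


dim(H_1 x H_2 x H_3 x H_4) = 14 * 14 * 13 * 8
= 196 * 13 * 8
= 2548 * 8
= 20384

20384


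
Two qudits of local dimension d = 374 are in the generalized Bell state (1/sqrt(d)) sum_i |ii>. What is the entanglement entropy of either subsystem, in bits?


For a maximally entangled state in d x d:
S = log2(d) = log2(374)
= 8.5469

8.5469


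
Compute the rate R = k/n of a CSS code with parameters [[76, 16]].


Code rate R = k/n
= 16/76
= 0.2105

0.2105


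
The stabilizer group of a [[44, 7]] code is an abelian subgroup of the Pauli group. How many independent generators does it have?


For an [[n,k]] stabilizer code:
Number of stabilizer generators = n - k
= 44 - 7
= 37

37


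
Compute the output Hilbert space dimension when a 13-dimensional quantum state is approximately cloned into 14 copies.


Output space = H^(tensor 14) where dim(H) = 13
dim = 13^14
= 169 (after 2 factors)
= 2197 (after 3 factors)
= 28561 (after 4 factors)
= 371293 (after 5 factors)
= 4826809 (after 6 factors)
= 62748517 (after 7 factors)
= 815730721 (after 8 factors)
= 10604499373 (after 9 factors)
= 137858491849 (after 10 factors)
= 1792160394037 (after 11 factors)
= 23298085122481 (after 12 factors)
= 302875106592253 (after 13 factors)
= 3937376385699289 (after 14 factors)
= 3937376385699289

3937376385699289


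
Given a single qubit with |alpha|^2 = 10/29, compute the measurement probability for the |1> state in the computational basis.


|alpha|^2 = 10/29 = 0.3448
|beta|^2 = 1 - 10/29 = 19/29 = 0.6552
P(|1>) = |beta|^2 = 0.6552

0.6552


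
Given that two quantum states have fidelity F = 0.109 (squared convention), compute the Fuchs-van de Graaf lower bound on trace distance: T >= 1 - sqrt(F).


Fuchs-van de Graaf (squared-fidelity convention): 1 - sqrt(F) <= T <= sqrt(1 - F).
Lower bound: T >= 1 - sqrt(F)
sqrt(F) = sqrt(0.109) = 0.3302
T >= 1 - 0.3302
T >= 0.6698

0.6698


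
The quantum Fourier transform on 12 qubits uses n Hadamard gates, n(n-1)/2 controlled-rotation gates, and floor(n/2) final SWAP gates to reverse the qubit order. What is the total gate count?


Hadamard gates: 12
Controlled rotations: n*(n-1)/2 = 12*11/2 = 66
SWAP gates: floor(n/2) = floor(12/2) = 6
Total = 12 + 66 + 6
= 84

84


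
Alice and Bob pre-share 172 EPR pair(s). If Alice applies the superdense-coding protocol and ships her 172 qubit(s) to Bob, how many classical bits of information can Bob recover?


Superdense coding allows 2 classical bits per shared entangled pair.
172 pair(s) -> 2 * 172 = 344 classical bits

344


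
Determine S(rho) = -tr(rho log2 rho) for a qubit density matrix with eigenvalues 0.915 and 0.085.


S = -p*log2(p) - (1-p)*log2(1-p)
p = 0.9150, 1-p = 0.0850
= -0.9150 * log2(0.9150) - 0.0850 * log2(0.0850)
= -(-0.1173) - (-0.3023)
= 0.4196

0.4196


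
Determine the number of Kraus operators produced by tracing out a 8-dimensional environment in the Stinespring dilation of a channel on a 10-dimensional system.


Tracing out the environment in an orthonormal basis {|i>_E} gives Kraus operators K_i = <i|_E U |0>_E.
Number of Kraus operators = dim(H_env) = d_env
= 8

8


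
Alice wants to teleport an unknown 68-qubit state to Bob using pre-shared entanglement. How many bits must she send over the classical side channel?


Quantum teleportation requires 2 classical bits per qubit teleported.
68 qubit(s) -> 2 * 68 = 136 classical bits

136


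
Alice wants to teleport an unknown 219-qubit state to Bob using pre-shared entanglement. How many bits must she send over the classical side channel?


Quantum teleportation requires 2 classical bits per qubit teleported.
219 qubit(s) -> 2 * 219 = 438 classical bits

438


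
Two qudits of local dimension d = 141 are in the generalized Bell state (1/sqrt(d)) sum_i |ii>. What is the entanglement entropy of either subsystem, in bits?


For a maximally entangled state in d x d:
S = log2(d) = log2(141)
= 7.1396

7.1396


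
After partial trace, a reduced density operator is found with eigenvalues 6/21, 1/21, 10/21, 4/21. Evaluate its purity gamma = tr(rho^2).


tr(rho^2) = sum of eigenvalues squared
= (6/21)^2 + (1/21)^2 + (10/21)^2 + (4/21)^2
= (36 + 1 + 100 + 16) / 441
= 153/441
= 0.3469

0.3469


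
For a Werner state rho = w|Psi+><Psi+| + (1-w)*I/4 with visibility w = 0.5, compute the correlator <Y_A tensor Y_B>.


|Psi+> = (|01> + |10>)/sqrt(2)
For the pure Bell state, <Y_A Y_B> = +1 (Bell-state Pauli correlator).
The maximally-mixed part I/4 has tr(I/4 * P tensor P) = 0 for any traceless Pauli P.
So <Y_A Y_B>_rho = w * (+1) + (1 - w) * 0
= 0.5 * (+1)
= 0.5000

0.5000


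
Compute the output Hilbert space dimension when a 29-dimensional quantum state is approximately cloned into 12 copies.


Output space = H^(tensor 12) where dim(H) = 29
dim = 29^12
= 841 (after 2 factors)
= 24389 (after 3 factors)
= 707281 (after 4 factors)
= 20511149 (after 5 factors)
= 594823321 (after 6 factors)
= 17249876309 (after 7 factors)
= 500246412961 (after 8 factors)
= 14507145975869 (after 9 factors)
= 420707233300201 (after 10 factors)
= 12200509765705829 (after 11 factors)
= 353814783205469041 (after 12 factors)
= 353814783205469041

353814783205469041


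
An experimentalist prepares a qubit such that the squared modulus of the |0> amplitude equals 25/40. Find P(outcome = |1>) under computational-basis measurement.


|alpha|^2 = 25/40 = 0.6250
|beta|^2 = 1 - 25/40 = 15/40 = 0.3750
P(|1>) = |beta|^2 = 0.3750

0.3750


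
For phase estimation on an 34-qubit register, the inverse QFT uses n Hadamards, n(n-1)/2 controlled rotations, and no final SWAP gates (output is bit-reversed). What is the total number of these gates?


Hadamard gates: 34
Controlled rotations: n*(n-1)/2 = 34*33/2 = 561
SWAP gates: 0 (omitted)
Total = 34 + 561
= 595

595


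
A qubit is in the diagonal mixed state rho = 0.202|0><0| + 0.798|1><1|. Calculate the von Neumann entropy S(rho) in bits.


S = -p*log2(p) - (1-p)*log2(1-p)
p = 0.2020, 1-p = 0.7980
= -0.2020 * log2(0.2020) - 0.7980 * log2(0.7980)
= -(-0.4661) - (-0.2598)
= 0.7259

0.7259


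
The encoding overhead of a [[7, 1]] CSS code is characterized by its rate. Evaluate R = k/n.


Code rate R = k/n
= 1/7
= 0.1429

0.1429


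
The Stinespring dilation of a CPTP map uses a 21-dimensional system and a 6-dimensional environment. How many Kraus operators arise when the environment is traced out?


Tracing out the environment in an orthonormal basis {|i>_E} gives Kraus operators K_i = <i|_E U |0>_E.
Number of Kraus operators = dim(H_env) = d_env
= 6

6


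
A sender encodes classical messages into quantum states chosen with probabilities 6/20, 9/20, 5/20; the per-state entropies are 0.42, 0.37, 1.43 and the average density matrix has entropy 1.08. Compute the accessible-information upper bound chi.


chi = S(rho) - sum_i p_i * S(rho_i)
Weighted entropy = 6/20 * 0.42 + 9/20 * 0.37 + 5/20 * 1.43
= 0.6500
chi = 1.08 - 0.6500
= 0.4300

0.4300


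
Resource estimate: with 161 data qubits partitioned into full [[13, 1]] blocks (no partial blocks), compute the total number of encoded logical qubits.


Each code block uses 13 physical qubits for 1 logical qubit(s).
Number of complete blocks = floor(161 / 13) = 12
Logical qubits = 12 * 1
= 12

12


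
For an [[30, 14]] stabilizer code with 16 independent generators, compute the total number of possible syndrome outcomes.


Each stabilizer generator gives a binary (+1 or -1) measurement outcome.
With 16 independent generators:
Total syndromes = 2^16
= 65536

65536
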